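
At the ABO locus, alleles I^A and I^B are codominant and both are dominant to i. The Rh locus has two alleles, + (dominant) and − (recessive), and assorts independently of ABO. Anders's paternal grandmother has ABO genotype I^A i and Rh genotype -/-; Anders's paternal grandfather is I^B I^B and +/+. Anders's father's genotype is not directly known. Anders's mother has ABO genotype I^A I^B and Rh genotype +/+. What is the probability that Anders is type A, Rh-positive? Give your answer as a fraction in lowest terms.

1/4

Anders's father's ABO genotype from I^A i × I^B I^B: 1/2 I^A I^B, 1/2 I^B i.
Crossing each possibility with the mother I^A I^B and summing P(type A): 1/2·1/4 + 1/2·1/4 = 1/4.
Similarly for Rh via the father's Rh distribution: P(Rh+) = 1.
Independent loci: 1/4 × 1 = 1/4.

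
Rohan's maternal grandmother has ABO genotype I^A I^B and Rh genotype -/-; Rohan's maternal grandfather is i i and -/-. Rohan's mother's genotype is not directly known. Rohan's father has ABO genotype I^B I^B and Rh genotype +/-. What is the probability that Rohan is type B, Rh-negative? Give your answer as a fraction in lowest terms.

3/8

Rohan's mother's ABO genotype from I^A I^B × i i: 1/2 I^A i, 1/2 I^B i.
Crossing each possibility with the father I^B I^B and summing P(type B): 1/2·1/2 + 1/2·1 = 3/4.
Similarly for Rh via the mother's Rh distribution: P(Rh-) = 1/2.
Independent loci: 3/4 × 1/2 = 3/8.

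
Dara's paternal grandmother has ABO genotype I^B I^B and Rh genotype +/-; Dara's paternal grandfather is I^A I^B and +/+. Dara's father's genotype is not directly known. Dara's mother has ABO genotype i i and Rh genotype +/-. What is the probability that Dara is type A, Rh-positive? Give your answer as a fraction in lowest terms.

7/32

Dara's father's ABO genotype from I^B I^B × I^A I^B: 1/2 I^A I^B, 1/2 I^B I^B.
Crossing each possibility with the mother i i and summing P(type A): 1/2·1/2 + 1/2·0 = 1/4.
Similarly for Rh via the father's Rh distribution: P(Rh+) = 7/8.
Independent loci: 1/4 × 7/8 = 7/32.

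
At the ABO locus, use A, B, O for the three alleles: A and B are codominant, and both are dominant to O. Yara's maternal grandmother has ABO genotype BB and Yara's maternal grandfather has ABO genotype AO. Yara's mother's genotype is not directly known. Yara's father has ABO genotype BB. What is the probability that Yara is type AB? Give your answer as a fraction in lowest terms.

1/4

Yara's mother's ABO genotype from BB × AO: 1/2 AB, 1/2 BO.
Crossing each possibility with the father BB and summing P(type AB): 1/2·1/2 + 1/2·0 = 1/4.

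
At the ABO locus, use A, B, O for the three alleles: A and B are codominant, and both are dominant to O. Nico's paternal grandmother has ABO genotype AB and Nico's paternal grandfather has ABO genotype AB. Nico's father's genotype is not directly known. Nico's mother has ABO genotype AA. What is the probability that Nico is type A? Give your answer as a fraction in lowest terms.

Nico's father's ABO genotype from AB × AB: 1/4 AA, 1/2 AB, 1/4 BB.
Crossing each possibility with the mother AA and summing P(type A): 1/4·1 + 1/2·1/2 + 1/4·0 = 1/2.

1/2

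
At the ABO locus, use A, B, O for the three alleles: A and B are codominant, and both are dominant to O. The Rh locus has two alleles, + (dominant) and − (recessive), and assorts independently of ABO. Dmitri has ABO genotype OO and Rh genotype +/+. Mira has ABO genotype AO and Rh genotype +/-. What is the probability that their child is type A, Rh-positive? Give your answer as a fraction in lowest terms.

ABO cross OO × AO → offspring phenotypes: 1/2 O, 1/2 A.
Rh cross +/+ × +/- → 1 Rh+.
Independent loci: P(type A, Rh-positive) = 1/2 × 1 = 1/2.

1/2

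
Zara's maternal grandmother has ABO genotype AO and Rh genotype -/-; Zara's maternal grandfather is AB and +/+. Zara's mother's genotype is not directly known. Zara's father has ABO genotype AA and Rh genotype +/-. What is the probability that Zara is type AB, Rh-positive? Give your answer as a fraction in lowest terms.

Zara's mother's ABO genotype from AO × AB: 1/4 AA, 1/4 AB, 1/4 AO, 1/4 BO.
Crossing each possibility with the father AA and summing P(type AB): 1/4·0 + 1/4·1/2 + 1/4·0 + 1/4·1/2 = 1/4.
Similarly for Rh via the mother's Rh distribution: P(Rh+) = 3/4.
Independent loci: 1/4 × 3/4 = 3/16.

3/16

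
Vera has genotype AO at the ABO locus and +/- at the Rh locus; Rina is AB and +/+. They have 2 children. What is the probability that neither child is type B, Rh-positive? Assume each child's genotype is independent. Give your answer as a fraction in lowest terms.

ABO cross AO × AB → 1/2 A, 1/4 B, 1/4 AB.
Rh cross +/- × +/+ → 1 Rh+; so P(type B, Rh-positive) = 1/4 × 1 = 1/4 per child.
P(not type B, Rh-positive) = 3/4 for one child; (3/4)^2 = 9/16.

9/16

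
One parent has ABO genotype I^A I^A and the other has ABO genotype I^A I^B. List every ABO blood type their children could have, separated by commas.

A, AB

Gametes from I^A I^A × I^A I^B give offspring ABO genotypes I^A I^A, I^A I^B, i.e. phenotypes A, AB.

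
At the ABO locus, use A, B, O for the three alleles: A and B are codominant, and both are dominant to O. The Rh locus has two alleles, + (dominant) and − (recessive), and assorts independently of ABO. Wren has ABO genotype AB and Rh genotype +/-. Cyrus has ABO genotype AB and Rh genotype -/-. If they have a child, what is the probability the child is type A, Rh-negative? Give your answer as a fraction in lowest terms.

1/8

ABO cross AB × AB → offspring phenotypes: 1/4 A, 1/4 B, 1/2 AB.
Rh cross +/- × -/- → 1/2 Rh+, 1/2 Rh-.
Independent loci: P(type A, Rh-negative) = 1/4 × 1/2 = 1/8.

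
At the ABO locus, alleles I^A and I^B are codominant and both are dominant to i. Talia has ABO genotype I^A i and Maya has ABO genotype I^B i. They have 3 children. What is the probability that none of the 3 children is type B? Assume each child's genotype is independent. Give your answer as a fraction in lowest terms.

ABO cross I^A i × I^B i → 1/4 O, 1/4 A, 1/4 B, 1/4 AB.
So P(type B) = 1/4 per child.
P(not type B) = 3/4 for one child; (3/4)^3 = 27/64.

27/64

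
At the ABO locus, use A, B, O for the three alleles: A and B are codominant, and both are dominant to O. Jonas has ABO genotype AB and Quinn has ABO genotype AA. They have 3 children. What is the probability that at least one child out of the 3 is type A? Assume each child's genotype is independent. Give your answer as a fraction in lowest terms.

ABO cross AB × AA → 1/2 A, 1/2 AB.
So P(type A) = 1/2 per child.
P(none) = (1/2)^3 = 1/8; P(at least one) = 1 − 1/8 = 7/8.

7/8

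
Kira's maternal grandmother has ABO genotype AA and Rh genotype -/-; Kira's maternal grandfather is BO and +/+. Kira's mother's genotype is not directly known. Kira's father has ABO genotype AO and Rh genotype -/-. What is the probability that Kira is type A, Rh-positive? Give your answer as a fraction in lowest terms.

5/16

Kira's mother's ABO genotype from AA × BO: 1/2 AB, 1/2 AO.
Crossing each possibility with the father AO and summing P(type A): 1/2·1/2 + 1/2·3/4 = 5/8.
Similarly for Rh via the mother's Rh distribution: P(Rh+) = 1/2.
Independent loci: 5/8 × 1/2 = 5/16.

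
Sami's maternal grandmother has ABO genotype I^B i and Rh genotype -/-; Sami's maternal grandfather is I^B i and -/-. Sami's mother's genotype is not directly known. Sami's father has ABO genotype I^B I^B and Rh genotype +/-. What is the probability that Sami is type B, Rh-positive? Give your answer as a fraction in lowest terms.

1/2

Sami's mother's ABO genotype from I^B i × I^B i: 1/4 I^B I^B, 1/2 I^B i, 1/4 i i.
Crossing each possibility with the father I^B I^B and summing P(type B): 1/4·1 + 1/2·1 + 1/4·1 = 1.
Similarly for Rh via the mother's Rh distribution: P(Rh+) = 1/2.
Independent loci: 1 × 1/2 = 1/2.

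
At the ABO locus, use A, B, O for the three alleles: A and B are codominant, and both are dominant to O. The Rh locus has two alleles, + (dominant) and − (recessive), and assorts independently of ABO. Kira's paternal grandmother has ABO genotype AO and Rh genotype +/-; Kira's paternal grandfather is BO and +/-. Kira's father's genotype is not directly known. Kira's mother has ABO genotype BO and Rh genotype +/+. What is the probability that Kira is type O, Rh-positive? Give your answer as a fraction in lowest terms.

Kira's father's ABO genotype from AO × BO: 1/4 AB, 1/4 AO, 1/4 BO, 1/4 OO.
Crossing each possibility with the mother BO and summing P(type O): 1/4·0 + 1/4·1/4 + 1/4·1/4 + 1/4·1/2 = 1/4.
Similarly for Rh via the father's Rh distribution: P(Rh+) = 1.
Independent loci: 1/4 × 1 = 1/4.

1/4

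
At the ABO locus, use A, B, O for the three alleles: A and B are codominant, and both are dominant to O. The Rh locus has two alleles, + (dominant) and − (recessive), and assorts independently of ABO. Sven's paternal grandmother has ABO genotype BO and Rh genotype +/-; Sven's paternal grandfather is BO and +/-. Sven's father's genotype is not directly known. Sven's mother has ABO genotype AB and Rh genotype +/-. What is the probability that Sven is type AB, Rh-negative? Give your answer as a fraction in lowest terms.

1/16

Sven's father's ABO genotype from BO × BO: 1/4 BB, 1/2 BO, 1/4 OO.
Crossing each possibility with the mother AB and summing P(type AB): 1/4·1/2 + 1/2·1/4 + 1/4·0 = 1/4.
Similarly for Rh via the father's Rh distribution: P(Rh-) = 1/4.
Independent loci: 1/4 × 1/4 = 1/16.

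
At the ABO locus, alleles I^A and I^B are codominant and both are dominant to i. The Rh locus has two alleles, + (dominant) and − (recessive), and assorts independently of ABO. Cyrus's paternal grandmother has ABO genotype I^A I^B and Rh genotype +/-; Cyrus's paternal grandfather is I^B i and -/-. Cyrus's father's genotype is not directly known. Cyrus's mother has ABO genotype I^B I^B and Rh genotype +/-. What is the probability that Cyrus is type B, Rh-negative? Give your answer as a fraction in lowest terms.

Cyrus's father's ABO genotype from I^A I^B × I^B i: 1/4 I^A I^B, 1/4 I^A i, 1/4 I^B I^B, 1/4 I^B i.
Crossing each possibility with the mother I^B I^B and summing P(type B): 1/4·1/2 + 1/4·1/2 + 1/4·1 + 1/4·1 = 3/4.
Similarly for Rh via the father's Rh distribution: P(Rh-) = 3/8.
Independent loci: 3/4 × 3/8 = 9/32.

9/32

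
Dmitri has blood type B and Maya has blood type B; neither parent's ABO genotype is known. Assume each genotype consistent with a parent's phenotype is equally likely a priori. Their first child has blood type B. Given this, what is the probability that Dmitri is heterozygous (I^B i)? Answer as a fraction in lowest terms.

Possible genotypes: Dmitri ∈ {I^B I^B, I^B i}; Maya ∈ {I^B I^B, I^B i}.
Weight each parental genotype pair by prior × P(type-B child):
  I^B I^B × I^B I^B: posterior weight 4/15.
  I^B I^B × I^B i: posterior weight 4/15.
  I^B i × I^B I^B: posterior weight 4/15.
  I^B i × I^B i: posterior weight 1/5.
Sum the posterior weight over pairs where Dmitri is I^B i: 7/15.

7/15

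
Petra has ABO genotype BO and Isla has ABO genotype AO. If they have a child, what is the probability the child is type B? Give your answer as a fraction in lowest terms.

ABO cross BO × AO → offspring phenotypes: 1/4 O, 1/4 A, 1/4 B, 1/4 AB.
So P(type B) = 1/4.

1/4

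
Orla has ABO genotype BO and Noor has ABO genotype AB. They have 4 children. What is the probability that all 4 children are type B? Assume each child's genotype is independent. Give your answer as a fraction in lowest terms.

ABO cross BO × AB → 1/4 A, 1/2 B, 1/4 AB.
So P(type B) = 1/2 per child.
All 4 independent: (1/2)^4 = 1/16.

1/16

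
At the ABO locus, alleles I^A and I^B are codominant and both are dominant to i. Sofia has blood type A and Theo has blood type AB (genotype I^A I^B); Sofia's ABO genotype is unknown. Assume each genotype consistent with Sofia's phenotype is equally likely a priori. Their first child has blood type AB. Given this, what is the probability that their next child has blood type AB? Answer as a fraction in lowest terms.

5/12

Possible genotypes: Sofia ∈ {I^A I^A, I^A i}; Theo ∈ {I^A I^B}.
Weight each parental genotype pair by prior × P(type-AB child):
  I^A I^A × I^A I^B: posterior weight 2/3; P(next child type AB) = 1/2.
  I^A i × I^A I^B: posterior weight 1/3; P(next child type AB) = 1/4.
Weighted sum = 5/12.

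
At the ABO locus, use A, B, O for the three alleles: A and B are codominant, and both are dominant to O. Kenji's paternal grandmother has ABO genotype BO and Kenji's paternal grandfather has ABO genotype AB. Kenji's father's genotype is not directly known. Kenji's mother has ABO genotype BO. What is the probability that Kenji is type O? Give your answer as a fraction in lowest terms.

1/8

Kenji's father's ABO genotype from BO × AB: 1/4 AB, 1/4 AO, 1/4 BB, 1/4 BO.
Crossing each possibility with the mother BO and summing P(type O): 1/4·0 + 1/4·1/4 + 1/4·0 + 1/4·1/4 = 1/8.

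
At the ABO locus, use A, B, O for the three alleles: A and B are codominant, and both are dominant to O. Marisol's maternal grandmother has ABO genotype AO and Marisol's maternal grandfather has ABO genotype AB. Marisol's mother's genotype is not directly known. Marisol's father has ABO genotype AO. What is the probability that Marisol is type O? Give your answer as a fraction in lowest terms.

1/8

Marisol's mother's ABO genotype from AO × AB: 1/4 AA, 1/4 AB, 1/4 AO, 1/4 BO.
Crossing each possibility with the father AO and summing P(type O): 1/4·0 + 1/4·0 + 1/4·1/4 + 1/4·1/4 = 1/8.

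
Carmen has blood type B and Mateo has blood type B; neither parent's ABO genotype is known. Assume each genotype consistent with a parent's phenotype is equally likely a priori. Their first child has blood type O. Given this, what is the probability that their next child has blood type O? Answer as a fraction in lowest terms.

Possible genotypes: Carmen ∈ {I^B I^B, I^B i}; Mateo ∈ {I^B I^B, I^B i}.
Weight each parental genotype pair by prior × P(type-O child):
  I^B i × I^B i: posterior weight 1; P(next child type O) = 1/4.
Weighted sum = 1/4.

1/4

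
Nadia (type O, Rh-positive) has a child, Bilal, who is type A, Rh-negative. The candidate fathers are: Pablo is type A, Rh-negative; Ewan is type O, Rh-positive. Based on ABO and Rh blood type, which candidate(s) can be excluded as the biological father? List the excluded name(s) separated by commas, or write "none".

A candidate is excluded only if no genotype consistent with his phenotype could produce a type A, Rh-negative child with a type O, Rh-positive mother.
Ewan (type O, Rh+): no genotype consistent with that phenotype can produce a type-A Rh- child with a type-O mother.

Ewan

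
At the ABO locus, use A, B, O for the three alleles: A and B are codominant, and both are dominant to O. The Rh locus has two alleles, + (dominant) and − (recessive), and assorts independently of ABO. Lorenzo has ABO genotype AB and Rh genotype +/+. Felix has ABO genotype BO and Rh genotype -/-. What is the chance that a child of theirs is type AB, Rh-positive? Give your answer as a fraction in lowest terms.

ABO cross AB × BO → offspring phenotypes: 1/4 A, 1/2 B, 1/4 AB.
Rh cross +/+ × -/- → 1 Rh+.
Independent loci: P(type AB, Rh-positive) = 1/4 × 1 = 1/4.

1/4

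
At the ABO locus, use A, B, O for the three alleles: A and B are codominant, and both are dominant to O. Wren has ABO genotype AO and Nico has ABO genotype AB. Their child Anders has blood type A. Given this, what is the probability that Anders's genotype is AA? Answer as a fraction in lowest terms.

Cross AO × AB → 1/4 AA, 1/4 AB, 1/4 AO, 1/4 BO.
Type-A genotypes among offspring: AA (1/4), AO (1/4); total 1/2.
P(AA | type A) = (1/4) / (1/2) = 1/2.

1/2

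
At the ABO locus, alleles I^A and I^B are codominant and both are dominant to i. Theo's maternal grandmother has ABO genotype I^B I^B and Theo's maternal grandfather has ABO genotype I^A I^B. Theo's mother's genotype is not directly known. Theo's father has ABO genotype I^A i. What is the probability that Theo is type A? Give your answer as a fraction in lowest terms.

Theo's mother's ABO genotype from I^B I^B × I^A I^B: 1/2 I^A I^B, 1/2 I^B I^B.
Crossing each possibility with the father I^A i and summing P(type A): 1/2·1/2 + 1/2·0 = 1/4.

1/4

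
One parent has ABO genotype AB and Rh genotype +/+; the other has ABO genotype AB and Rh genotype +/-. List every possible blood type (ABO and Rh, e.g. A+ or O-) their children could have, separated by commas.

A+, B+, AB+

Gametes from AB × AB give offspring ABO genotypes AA, AB, BB, i.e. phenotypes A, B, AB.
Rh cross +/+ × +/- → phenotypes Rh+.
Combining independently: A+, B+, AB+.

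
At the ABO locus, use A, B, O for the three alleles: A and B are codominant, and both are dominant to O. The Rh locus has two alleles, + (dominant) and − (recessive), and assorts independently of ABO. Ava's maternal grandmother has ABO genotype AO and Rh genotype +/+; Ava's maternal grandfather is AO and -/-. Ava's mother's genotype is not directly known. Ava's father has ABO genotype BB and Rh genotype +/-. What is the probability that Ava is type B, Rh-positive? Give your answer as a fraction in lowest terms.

3/8

Ava's mother's ABO genotype from AO × AO: 1/4 AA, 1/2 AO, 1/4 OO.
Crossing each possibility with the father BB and summing P(type B): 1/4·0 + 1/2·1/2 + 1/4·1 = 1/2.
Similarly for Rh via the mother's Rh distribution: P(Rh+) = 3/4.
Independent loci: 1/2 × 3/4 = 3/8.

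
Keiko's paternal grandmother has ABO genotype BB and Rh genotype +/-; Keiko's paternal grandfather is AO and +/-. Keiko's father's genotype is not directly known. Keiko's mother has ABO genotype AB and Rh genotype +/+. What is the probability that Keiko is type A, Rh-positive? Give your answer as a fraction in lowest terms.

Keiko's father's ABO genotype from BB × AO: 1/2 AB, 1/2 BO.
Crossing each possibility with the mother AB and summing P(type A): 1/2·1/4 + 1/2·1/4 = 1/4.
Similarly for Rh via the father's Rh distribution: P(Rh+) = 1.
Independent loci: 1/4 × 1 = 1/4.

1/4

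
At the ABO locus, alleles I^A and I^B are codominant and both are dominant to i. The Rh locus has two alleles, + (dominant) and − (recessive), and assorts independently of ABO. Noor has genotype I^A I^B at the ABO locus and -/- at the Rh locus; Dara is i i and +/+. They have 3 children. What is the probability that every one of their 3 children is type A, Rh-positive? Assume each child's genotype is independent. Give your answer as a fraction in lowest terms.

ABO cross I^A I^B × i i → 1/2 A, 1/2 B.
Rh cross -/- × +/+ → 1 Rh+; so P(type A, Rh-positive) = 1/2 × 1 = 1/2 per child.
All 3 independent: (1/2)^3 = 1/8.

1/8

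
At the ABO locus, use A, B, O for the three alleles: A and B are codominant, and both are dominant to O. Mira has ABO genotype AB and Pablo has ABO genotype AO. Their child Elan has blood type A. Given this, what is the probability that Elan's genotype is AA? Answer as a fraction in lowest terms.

Cross AB × AO → 1/4 AA, 1/4 AB, 1/4 AO, 1/4 BO.
Type-A genotypes among offspring: AA (1/4), AO (1/4); total 1/2.
P(AA | type A) = (1/4) / (1/2) = 1/2.

1/2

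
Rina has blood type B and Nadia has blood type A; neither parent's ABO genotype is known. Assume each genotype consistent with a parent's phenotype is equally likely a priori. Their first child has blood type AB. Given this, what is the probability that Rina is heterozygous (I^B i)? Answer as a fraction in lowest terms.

1/3

Possible genotypes: Rina ∈ {I^B I^B, I^B i}; Nadia ∈ {I^A I^A, I^A i}.
Weight each parental genotype pair by prior × P(type-AB child):
  I^B I^B × I^A I^A: posterior weight 4/9.
  I^B I^B × I^A i: posterior weight 2/9.
  I^B i × I^A I^A: posterior weight 2/9.
  I^B i × I^A i: posterior weight 1/9.
Sum the posterior weight over pairs where Rina is I^B i: 1/3.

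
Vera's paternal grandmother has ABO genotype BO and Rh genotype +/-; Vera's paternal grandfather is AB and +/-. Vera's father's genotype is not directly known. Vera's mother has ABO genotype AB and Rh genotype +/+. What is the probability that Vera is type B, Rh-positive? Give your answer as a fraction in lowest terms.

3/8

Vera's father's ABO genotype from BO × AB: 1/4 AB, 1/4 AO, 1/4 BB, 1/4 BO.
Crossing each possibility with the mother AB and summing P(type B): 1/4·1/4 + 1/4·1/4 + 1/4·1/2 + 1/4·1/2 = 3/8.
Similarly for Rh via the father's Rh distribution: P(Rh+) = 1.
Independent loci: 3/8 × 1 = 3/8.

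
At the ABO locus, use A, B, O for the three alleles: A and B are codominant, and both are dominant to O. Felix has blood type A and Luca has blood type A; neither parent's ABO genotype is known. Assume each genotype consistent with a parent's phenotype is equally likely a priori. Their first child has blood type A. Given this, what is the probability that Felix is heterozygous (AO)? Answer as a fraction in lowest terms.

7/15

Possible genotypes: Felix ∈ {AA, AO}; Luca ∈ {AA, AO}.
Weight each parental genotype pair by prior × P(type-A child):
  AA × AA: posterior weight 4/15.
  AA × AO: posterior weight 4/15.
  AO × AA: posterior weight 4/15.
  AO × AO: posterior weight 1/5.
Sum the posterior weight over pairs where Felix is AO: 7/15.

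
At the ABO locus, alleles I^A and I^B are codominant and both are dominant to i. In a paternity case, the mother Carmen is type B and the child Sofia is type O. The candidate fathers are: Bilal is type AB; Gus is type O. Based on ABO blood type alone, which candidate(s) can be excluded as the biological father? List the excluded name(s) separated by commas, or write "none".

Bilal

A candidate is excluded only if no genotype consistent with his phenotype could produce a type O child with a type B mother.
Bilal (type AB): no genotype consistent with that phenotype can produce a type-O child with a type-B mother.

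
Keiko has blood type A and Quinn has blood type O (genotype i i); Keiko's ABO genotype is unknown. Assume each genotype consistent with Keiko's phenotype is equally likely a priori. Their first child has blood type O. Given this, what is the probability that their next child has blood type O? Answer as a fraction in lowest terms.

Possible genotypes: Keiko ∈ {I^A I^A, I^A i}; Quinn ∈ {i i}.
Weight each parental genotype pair by prior × P(type-O child):
  I^A i × i i: posterior weight 1; P(next child type O) = 1/2.
Weighted sum = 1/2.

1/2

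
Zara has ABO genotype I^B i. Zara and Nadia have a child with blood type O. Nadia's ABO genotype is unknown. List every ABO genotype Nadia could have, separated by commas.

I^A i, I^B i, i i

For each candidate genotype of Nadia, check whether crossing it with I^B i can produce every observed child phenotype.
  I^A I^A → possible child types {A, AB} ✗
  I^A I^B → possible child types {A, B, AB} ✗
  I^A i → possible child types {O, A, B, AB} ✓
  I^B I^B → possible child types {B} ✗
  I^B i → possible child types {O, B} ✓
  i i → possible child types {O, B} ✓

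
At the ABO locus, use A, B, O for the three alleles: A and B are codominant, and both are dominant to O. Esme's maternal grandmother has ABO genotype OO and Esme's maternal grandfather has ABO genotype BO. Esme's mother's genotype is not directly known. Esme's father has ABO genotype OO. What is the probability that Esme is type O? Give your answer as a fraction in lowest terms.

Esme's mother's ABO genotype from OO × BO: 1/2 BO, 1/2 OO.
Crossing each possibility with the father OO and summing P(type O): 1/2·1/2 + 1/2·1 = 3/4.

3/4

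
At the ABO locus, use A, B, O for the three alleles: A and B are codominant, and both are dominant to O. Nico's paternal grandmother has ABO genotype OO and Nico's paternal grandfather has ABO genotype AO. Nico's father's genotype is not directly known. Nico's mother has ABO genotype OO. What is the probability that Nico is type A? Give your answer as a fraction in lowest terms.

Nico's father's ABO genotype from OO × AO: 1/2 AO, 1/2 OO.
Crossing each possibility with the mother OO and summing P(type A): 1/2·1/2 + 1/2·0 = 1/4.

1/4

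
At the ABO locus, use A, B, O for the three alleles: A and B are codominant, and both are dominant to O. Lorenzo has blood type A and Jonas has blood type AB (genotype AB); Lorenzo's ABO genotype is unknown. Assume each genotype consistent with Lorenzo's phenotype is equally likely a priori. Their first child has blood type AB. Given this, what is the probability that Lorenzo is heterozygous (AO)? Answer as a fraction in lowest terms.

1/3

Possible genotypes: Lorenzo ∈ {AA, AO}; Jonas ∈ {AB}.
Weight each parental genotype pair by prior × P(type-AB child):
  AA × AB: posterior weight 2/3.
  AO × AB: posterior weight 1/3.
Sum the posterior weight over pairs where Lorenzo is AO: 1/3.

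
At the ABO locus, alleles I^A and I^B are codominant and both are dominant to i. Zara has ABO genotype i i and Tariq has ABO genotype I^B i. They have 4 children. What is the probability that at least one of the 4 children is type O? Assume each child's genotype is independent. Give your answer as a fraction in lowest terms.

15/16

ABO cross i i × I^B i → 1/2 O, 1/2 B.
So P(type O) = 1/2 per child.
P(none) = (1/2)^4 = 1/16; P(at least one) = 1 − 1/16 = 15/16.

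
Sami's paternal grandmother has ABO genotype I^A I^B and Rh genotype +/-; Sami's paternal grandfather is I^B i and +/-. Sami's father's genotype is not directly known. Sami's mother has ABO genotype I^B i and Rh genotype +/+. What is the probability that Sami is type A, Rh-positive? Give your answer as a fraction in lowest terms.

Sami's father's ABO genotype from I^A I^B × I^B i: 1/4 I^A I^B, 1/4 I^A i, 1/4 I^B I^B, 1/4 I^B i.
Crossing each possibility with the mother I^B i and summing P(type A): 1/4·1/4 + 1/4·1/4 + 1/4·0 + 1/4·0 = 1/8.
Similarly for Rh via the father's Rh distribution: P(Rh+) = 1.
Independent loci: 1/8 × 1 = 1/8.

1/8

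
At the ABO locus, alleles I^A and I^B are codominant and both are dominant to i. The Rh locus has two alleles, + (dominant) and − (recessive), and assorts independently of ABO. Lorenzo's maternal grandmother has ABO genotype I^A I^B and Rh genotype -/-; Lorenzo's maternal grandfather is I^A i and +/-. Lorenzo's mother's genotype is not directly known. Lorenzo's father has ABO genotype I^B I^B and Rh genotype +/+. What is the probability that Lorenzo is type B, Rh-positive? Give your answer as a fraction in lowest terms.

Lorenzo's mother's ABO genotype from I^A I^B × I^A i: 1/4 I^A I^A, 1/4 I^A I^B, 1/4 I^A i, 1/4 I^B i.
Crossing each possibility with the father I^B I^B and summing P(type B): 1/4·0 + 1/4·1/2 + 1/4·1/2 + 1/4·1 = 1/2.
Similarly for Rh via the mother's Rh distribution: P(Rh+) = 1.
Independent loci: 1/2 × 1 = 1/2.

1/2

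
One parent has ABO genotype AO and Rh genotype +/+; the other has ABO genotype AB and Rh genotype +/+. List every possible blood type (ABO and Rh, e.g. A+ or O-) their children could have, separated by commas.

Gametes from AO × AB give offspring ABO genotypes AA, AB, AO, BO, i.e. phenotypes A, B, AB.
Rh cross +/+ × +/+ → phenotypes Rh+.
Combining independently: A+, B+, AB+.

A+, B+, AB+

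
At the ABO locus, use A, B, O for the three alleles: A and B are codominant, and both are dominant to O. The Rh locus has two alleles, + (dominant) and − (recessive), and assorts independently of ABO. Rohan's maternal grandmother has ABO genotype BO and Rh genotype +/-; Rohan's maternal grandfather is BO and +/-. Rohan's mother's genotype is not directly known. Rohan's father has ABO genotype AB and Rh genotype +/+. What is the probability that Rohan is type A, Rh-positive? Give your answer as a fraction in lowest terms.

Rohan's mother's ABO genotype from BO × BO: 1/4 BB, 1/2 BO, 1/4 OO.
Crossing each possibility with the father AB and summing P(type A): 1/4·0 + 1/2·1/4 + 1/4·1/2 = 1/4.
Similarly for Rh via the mother's Rh distribution: P(Rh+) = 1.
Independent loci: 1/4 × 1 = 1/4.

1/4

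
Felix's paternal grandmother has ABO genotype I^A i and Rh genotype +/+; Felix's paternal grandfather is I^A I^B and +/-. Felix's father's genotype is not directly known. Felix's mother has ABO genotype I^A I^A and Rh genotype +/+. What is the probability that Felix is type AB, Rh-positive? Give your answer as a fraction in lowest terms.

1/4

Felix's father's ABO genotype from I^A i × I^A I^B: 1/4 I^A I^A, 1/4 I^A I^B, 1/4 I^A i, 1/4 I^B i.
Crossing each possibility with the mother I^A I^A and summing P(type AB): 1/4·0 + 1/4·1/2 + 1/4·0 + 1/4·1/2 = 1/4.
Similarly for Rh via the father's Rh distribution: P(Rh+) = 1.
Independent loci: 1/4 × 1 = 1/4.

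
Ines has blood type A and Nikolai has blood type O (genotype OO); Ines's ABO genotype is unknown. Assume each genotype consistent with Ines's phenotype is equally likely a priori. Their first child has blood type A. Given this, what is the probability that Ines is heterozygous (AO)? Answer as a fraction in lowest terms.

1/3

Possible genotypes: Ines ∈ {AA, AO}; Nikolai ∈ {OO}.
Weight each parental genotype pair by prior × P(type-A child):
  AA × OO: posterior weight 2/3.
  AO × OO: posterior weight 1/3.
Sum the posterior weight over pairs where Ines is AO: 1/3.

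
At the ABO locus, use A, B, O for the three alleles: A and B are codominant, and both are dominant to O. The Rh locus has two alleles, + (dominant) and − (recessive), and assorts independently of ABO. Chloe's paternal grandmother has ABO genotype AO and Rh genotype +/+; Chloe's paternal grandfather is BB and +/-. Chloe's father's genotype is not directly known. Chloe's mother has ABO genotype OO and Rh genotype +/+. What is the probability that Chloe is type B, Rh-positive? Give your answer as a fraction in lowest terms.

1/2

Chloe's father's ABO genotype from AO × BB: 1/2 AB, 1/2 BO.
Crossing each possibility with the mother OO and summing P(type B): 1/2·1/2 + 1/2·1/2 = 1/2.
Similarly for Rh via the father's Rh distribution: P(Rh+) = 1.
Independent loci: 1/2 × 1 = 1/2.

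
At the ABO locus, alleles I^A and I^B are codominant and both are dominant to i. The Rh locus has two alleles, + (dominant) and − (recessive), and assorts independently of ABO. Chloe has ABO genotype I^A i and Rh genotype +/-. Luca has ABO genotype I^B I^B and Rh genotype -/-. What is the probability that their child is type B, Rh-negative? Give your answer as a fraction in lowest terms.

1/4

ABO cross I^A i × I^B I^B → offspring phenotypes: 1/2 B, 1/2 AB.
Rh cross +/- × -/- → 1/2 Rh+, 1/2 Rh-.
Independent loci: P(type B, Rh-negative) = 1/2 × 1/2 = 1/4.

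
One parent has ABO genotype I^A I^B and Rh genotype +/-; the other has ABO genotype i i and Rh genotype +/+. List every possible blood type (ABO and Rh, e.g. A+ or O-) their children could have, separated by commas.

A+, B+

Gametes from I^A I^B × i i give offspring ABO genotypes I^A i, I^B i, i.e. phenotypes A, B.
Rh cross +/- × +/+ → phenotypes Rh+.
Combining independently: A+, B+.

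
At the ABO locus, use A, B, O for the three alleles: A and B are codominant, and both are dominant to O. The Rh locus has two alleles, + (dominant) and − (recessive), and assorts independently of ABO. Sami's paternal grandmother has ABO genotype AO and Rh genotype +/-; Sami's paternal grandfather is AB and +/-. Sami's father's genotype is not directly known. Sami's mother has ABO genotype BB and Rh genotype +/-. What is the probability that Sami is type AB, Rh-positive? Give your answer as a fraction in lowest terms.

3/8

Sami's father's ABO genotype from AO × AB: 1/4 AA, 1/4 AB, 1/4 AO, 1/4 BO.
Crossing each possibility with the mother BB and summing P(type AB): 1/4·1 + 1/4·1/2 + 1/4·1/2 + 1/4·0 = 1/2.
Similarly for Rh via the father's Rh distribution: P(Rh+) = 3/4.
Independent loci: 1/2 × 3/4 = 3/8.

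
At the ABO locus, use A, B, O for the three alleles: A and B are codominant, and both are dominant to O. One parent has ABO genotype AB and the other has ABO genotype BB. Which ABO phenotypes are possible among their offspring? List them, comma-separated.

B, AB

Gametes from AB × BB give offspring ABO genotypes AB, BB, i.e. phenotypes B, AB.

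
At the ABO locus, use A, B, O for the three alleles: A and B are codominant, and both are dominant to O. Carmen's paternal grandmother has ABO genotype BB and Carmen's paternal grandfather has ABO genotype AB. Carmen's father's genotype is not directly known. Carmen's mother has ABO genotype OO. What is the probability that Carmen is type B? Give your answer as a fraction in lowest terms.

3/4

Carmen's father's ABO genotype from BB × AB: 1/2 AB, 1/2 BB.
Crossing each possibility with the mother OO and summing P(type B): 1/2·1/2 + 1/2·1 = 3/4.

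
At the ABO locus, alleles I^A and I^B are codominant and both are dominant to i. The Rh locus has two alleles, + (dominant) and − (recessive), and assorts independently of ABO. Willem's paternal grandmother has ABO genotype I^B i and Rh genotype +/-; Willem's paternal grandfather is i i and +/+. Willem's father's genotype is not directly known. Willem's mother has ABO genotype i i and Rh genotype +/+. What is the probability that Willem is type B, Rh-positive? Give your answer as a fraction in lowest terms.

1/4

Willem's father's ABO genotype from I^B i × i i: 1/2 I^B i, 1/2 i i.
Crossing each possibility with the mother i i and summing P(type B): 1/2·1/2 + 1/2·0 = 1/4.
Similarly for Rh via the father's Rh distribution: P(Rh+) = 1.
Independent loci: 1/4 × 1 = 1/4.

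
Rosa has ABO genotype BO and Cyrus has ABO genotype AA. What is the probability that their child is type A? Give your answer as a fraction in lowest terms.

ABO cross BO × AA → offspring phenotypes: 1/2 A, 1/2 AB.
So P(type A) = 1/2.

1/2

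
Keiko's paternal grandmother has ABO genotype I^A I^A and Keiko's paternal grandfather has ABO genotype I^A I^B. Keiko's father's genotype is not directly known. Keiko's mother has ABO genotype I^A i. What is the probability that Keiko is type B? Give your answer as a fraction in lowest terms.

1/8

Keiko's father's ABO genotype from I^A I^A × I^A I^B: 1/2 I^A I^A, 1/2 I^A I^B.
Crossing each possibility with the mother I^A i and summing P(type B): 1/2·0 + 1/2·1/4 = 1/8.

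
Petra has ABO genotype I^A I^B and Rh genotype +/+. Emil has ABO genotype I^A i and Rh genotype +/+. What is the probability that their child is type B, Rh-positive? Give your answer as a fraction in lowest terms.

ABO cross I^A I^B × I^A i → offspring phenotypes: 1/2 A, 1/4 B, 1/4 AB.
Rh cross +/+ × +/+ → 1 Rh+.
Independent loci: P(type B, Rh-positive) = 1/4 × 1 = 1/4.

1/4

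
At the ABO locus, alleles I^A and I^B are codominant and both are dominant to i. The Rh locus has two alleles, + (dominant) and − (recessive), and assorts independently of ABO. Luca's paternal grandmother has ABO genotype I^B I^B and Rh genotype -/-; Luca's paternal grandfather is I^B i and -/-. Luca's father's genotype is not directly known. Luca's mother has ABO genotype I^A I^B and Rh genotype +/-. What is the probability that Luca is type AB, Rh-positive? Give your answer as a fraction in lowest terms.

3/16

Luca's father's ABO genotype from I^B I^B × I^B i: 1/2 I^B I^B, 1/2 I^B i.
Crossing each possibility with the mother I^A I^B and summing P(type AB): 1/2·1/2 + 1/2·1/4 = 3/8.
Similarly for Rh via the father's Rh distribution: P(Rh+) = 1/2.
Independent loci: 3/8 × 1/2 = 3/16.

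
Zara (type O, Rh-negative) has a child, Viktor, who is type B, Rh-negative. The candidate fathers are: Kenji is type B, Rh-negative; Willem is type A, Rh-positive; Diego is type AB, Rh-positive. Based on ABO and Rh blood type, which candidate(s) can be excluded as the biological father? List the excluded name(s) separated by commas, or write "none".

A candidate is excluded only if no genotype consistent with his phenotype could produce a type B, Rh-negative child with a type O, Rh-negative mother.
Willem (type A, Rh+): no genotype consistent with that phenotype can produce a type-B Rh- child with a type-O mother.

Willem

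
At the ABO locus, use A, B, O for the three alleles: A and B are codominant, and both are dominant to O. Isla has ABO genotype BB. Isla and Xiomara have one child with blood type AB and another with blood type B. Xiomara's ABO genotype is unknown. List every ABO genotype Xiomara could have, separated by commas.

AB, AO

For each candidate genotype of Xiomara, check whether crossing it with BB can produce every observed child phenotype.
  AA → possible child types {AB} ✗
  AB → possible child types {B, AB} ✓
  AO → possible child types {B, AB} ✓
  BB → possible child types {B} ✗
  BO → possible child types {B} ✗
  OO → possible child types {B} ✗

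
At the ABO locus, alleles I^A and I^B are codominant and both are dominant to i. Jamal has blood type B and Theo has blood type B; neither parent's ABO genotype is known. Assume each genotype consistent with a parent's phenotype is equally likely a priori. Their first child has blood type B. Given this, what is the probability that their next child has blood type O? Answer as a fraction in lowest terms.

Possible genotypes: Jamal ∈ {I^B I^B, I^B i}; Theo ∈ {I^B I^B, I^B i}.
Weight each parental genotype pair by prior × P(type-B child):
  I^B I^B × I^B I^B: posterior weight 4/15; P(next child type O) = 0.
  I^B I^B × I^B i: posterior weight 4/15; P(next child type O) = 0.
  I^B i × I^B I^B: posterior weight 4/15; P(next child type O) = 0.
  I^B i × I^B i: posterior weight 1/5; P(next child type O) = 1/4.
Weighted sum = 1/20.

1/20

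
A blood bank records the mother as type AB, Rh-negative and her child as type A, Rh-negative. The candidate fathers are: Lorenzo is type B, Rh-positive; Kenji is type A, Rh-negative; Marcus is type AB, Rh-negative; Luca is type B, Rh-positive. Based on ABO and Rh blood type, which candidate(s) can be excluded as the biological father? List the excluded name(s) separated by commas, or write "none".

A candidate is excluded only if no genotype consistent with his phenotype could produce a type A, Rh-negative child with a type AB, Rh-negative mother.
Every candidate has at least one consistent genotype combination, so none can be excluded.

none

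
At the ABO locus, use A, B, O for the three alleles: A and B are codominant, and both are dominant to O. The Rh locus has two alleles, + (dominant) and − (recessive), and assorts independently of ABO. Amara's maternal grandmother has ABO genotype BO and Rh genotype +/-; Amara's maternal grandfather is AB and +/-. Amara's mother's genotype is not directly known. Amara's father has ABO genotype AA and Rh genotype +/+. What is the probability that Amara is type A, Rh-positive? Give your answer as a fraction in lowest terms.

Amara's mother's ABO genotype from BO × AB: 1/4 AB, 1/4 AO, 1/4 BB, 1/4 BO.
Crossing each possibility with the father AA and summing P(type A): 1/4·1/2 + 1/4·1 + 1/4·0 + 1/4·1/2 = 1/2.
Similarly for Rh via the mother's Rh distribution: P(Rh+) = 1.
Independent loci: 1/2 × 1 = 1/2.

1/2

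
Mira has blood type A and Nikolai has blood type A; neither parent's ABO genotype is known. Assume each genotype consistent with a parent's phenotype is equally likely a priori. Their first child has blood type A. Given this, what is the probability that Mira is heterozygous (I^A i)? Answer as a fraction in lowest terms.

7/15

Possible genotypes: Mira ∈ {I^A I^A, I^A i}; Nikolai ∈ {I^A I^A, I^A i}.
Weight each parental genotype pair by prior × P(type-A child):
  I^A I^A × I^A I^A: posterior weight 4/15.
  I^A I^A × I^A i: posterior weight 4/15.
  I^A i × I^A I^A: posterior weight 4/15.
  I^A i × I^A i: posterior weight 1/5.
Sum the posterior weight over pairs where Mira is I^A i: 7/15.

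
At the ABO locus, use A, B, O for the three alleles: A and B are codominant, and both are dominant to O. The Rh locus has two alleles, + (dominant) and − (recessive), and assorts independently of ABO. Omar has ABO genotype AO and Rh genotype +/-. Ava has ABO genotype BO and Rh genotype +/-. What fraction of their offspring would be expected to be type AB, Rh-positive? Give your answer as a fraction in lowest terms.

3/16

ABO cross AO × BO → offspring phenotypes: 1/4 O, 1/4 A, 1/4 B, 1/4 AB.
Rh cross +/- × +/- → 3/4 Rh+, 1/4 Rh-.
Independent loci: P(type AB, Rh-positive) = 1/4 × 3/4 = 3/16.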